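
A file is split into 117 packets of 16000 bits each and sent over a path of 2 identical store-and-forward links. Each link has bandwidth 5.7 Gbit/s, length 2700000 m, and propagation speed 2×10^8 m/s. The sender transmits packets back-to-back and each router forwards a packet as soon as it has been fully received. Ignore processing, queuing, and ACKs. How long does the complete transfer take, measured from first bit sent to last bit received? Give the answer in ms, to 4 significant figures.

Per-hop transmission t_tx = L/R = 16000/5700000000 = 0.00280702 ms.
Per-hop propagation t_prop = 2700000/200000000 = 13.5 ms.
Pipeline fill: first packet needs 2·t_tx to clear all hops; remaining 116 packets each add one t_tx.
Total = (2+117-1)·t_tx + 2·t_prop = 118·0.00280702 + 2·13.5 = 27.33 ms.

27.33 ms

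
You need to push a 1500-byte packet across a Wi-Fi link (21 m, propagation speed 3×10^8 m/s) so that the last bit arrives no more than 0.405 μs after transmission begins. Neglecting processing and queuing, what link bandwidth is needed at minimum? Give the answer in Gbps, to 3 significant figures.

L = 12000 bits.
Propagation delay = 21 / 300000000 = 0.07 μs.
Transmission budget = 0.405 − 0.07 = 0.335 μs.
R ≥ L / t_tx = 12000 bits / 3.35e-07 s = 35.8 Gbps.

35.8 Gbps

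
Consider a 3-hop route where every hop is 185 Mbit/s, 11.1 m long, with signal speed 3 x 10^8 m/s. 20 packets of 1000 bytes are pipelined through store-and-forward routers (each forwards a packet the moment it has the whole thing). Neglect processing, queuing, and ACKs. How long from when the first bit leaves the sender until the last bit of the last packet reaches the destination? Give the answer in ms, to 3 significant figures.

Per-hop transmission t_tx = L/R = 8000/185000000 = 0.0432432 ms.
Per-hop propagation t_prop = 11.1/300000000 = 3.7e-05 ms.
Pipeline fill: first packet needs 3·t_tx to clear all hops; remaining 19 packets each add one t_tx.
Total = (3+20-1)·t_tx + 3·t_prop = 22·0.0432432 + 3·3.7e-05 = 0.951 ms.

0.951 ms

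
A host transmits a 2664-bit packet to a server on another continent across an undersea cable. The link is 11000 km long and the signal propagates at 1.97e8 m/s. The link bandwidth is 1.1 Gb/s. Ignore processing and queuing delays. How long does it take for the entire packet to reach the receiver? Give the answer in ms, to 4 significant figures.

Transmission delay = L/R = 2664 / 1100000000 = 0.00242182 ms.
Propagation delay = d/s = 11000000 m / 197000000 m/s = 55.8376 ms.
Total = 55.84 ms.

55.84 ms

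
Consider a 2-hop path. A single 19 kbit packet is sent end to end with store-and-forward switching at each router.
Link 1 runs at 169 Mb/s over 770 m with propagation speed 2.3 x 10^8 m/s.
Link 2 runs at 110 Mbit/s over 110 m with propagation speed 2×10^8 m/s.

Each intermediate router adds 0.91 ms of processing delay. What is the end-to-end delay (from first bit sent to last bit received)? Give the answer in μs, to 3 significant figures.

L = 19000 bits.
Transmission delays (L/R per hop): 112.426, 172.727 μs; sum = 285.153 μs.
Propagation delays (d/s per hop): 3.34783, 0.55 μs; sum = 3.89783 μs.
Processing at 1 router(s): 1 × 0.91 ms = 910 μs.
End-to-end = 1200 μs.

1200 μs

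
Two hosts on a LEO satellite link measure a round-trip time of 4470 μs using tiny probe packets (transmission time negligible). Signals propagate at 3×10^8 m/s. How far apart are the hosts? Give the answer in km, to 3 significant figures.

671 km

One-way propagation = RTT/2 = 2235 μs.
d = s × t = 300000000 × 0.002235 = 671 km.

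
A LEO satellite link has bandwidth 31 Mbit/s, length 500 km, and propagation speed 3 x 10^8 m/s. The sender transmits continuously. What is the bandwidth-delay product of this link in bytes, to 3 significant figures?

Propagation delay = 500000 / 300000000 = 0.00166667 s.
BDP = R × t_prop = 31000000 × 0.00166667 = 51666.7 bits.
In bytes: 51666.7/8 = 6460 bytes.

6460 bytes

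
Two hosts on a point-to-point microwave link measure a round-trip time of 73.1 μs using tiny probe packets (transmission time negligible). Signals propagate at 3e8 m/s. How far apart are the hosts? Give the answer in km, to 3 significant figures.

One-way propagation = RTT/2 = 36.55 μs.
d = s × t = 300000000 × 3.655e-05 = 11.0 km.

11.0 km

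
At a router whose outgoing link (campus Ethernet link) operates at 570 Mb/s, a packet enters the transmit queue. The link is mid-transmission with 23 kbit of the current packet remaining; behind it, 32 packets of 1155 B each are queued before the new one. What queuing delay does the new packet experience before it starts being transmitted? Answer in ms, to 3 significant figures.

0.559 ms

Each queued packet: L/R = 9240/570000000 = 0.0162105 ms.
32 queued → 0.518737 ms.
Plus remaining 23000 bits of current packet: 0.0403509 ms.
Queuing delay = 0.559 ms.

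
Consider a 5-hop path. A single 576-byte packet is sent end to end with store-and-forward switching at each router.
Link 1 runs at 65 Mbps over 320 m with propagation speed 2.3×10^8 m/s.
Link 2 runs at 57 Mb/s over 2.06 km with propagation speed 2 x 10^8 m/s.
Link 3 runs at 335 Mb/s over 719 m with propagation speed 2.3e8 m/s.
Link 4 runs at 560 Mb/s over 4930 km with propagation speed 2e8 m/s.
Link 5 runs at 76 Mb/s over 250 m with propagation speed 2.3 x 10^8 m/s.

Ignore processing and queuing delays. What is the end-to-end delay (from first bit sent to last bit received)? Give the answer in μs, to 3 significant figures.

L = 576 × 8 = 4608 bits.
Transmission delays (L/R per hop): 70.8923, 80.8421, 13.7552, 8.22857, 60.6316 μs; sum = 234.35 μs.
Propagation delays (d/s per hop): 1.3913, 10.3, 3.12609, 24650, 1.08696 μs; sum = 24665.9 μs.
End-to-end = 24900 μs.

24900 μs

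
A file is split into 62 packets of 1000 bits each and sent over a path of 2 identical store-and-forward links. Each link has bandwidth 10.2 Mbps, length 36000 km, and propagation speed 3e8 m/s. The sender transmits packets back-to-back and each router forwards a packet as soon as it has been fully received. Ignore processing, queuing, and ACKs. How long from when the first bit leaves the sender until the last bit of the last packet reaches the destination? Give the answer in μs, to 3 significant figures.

246000 μs

Per-hop transmission t_tx = L/R = 1000/10200000 = 98.0392 μs.
Per-hop propagation t_prop = 36000000/300000000 = 120000 μs.
Pipeline fill: first packet needs 2·t_tx to clear all hops; remaining 61 packets each add one t_tx.
Total = (2+62-1)·t_tx + 2·t_prop = 63·98.0392 + 2·120000 = 246000 μs.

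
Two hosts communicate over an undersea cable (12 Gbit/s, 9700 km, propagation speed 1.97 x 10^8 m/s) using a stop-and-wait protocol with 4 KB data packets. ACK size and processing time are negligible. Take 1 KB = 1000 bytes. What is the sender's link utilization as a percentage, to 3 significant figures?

t_tx = L/R = 32000/12000000000 = 2.66667e-06 s.
t_prop = 9700000/197000000 = 0.0492386 s; RTT = 0.0984772 s.
Cycle = t_tx + RTT = 0.0984798 s.
Utilization = t_tx / cycle = 2.66667e-06/0.0984798 = 0.00271 %.

0.00271 %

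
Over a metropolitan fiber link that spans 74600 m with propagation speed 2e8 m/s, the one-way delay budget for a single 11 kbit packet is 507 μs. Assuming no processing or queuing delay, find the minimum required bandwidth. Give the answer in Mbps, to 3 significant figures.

Propagation delay = 74600 / 200000000 = 373 μs.
Transmission budget = 507 − 373 = 134 μs.
R ≥ L / t_tx = 11000 bits / 0.000134 s = 82.1 Mbps.

82.1 Mbps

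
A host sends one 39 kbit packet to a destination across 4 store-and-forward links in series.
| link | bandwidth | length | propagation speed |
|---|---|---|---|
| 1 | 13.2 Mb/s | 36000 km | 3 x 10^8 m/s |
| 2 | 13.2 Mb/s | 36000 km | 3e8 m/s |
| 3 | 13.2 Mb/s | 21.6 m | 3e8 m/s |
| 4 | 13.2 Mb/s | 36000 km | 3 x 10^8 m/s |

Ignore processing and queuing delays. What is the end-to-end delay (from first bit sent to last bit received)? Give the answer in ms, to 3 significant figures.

L = 39000 bits.
Transmission delay per hop = L/R = 39000/13200000 = 2.95455 ms; 4 hops → 11.8182 ms.
Propagation delays (d/s per hop): 120, 120, 7.2e-05, 120 ms; sum = 360 ms.
End-to-end = 372 ms.

372 ms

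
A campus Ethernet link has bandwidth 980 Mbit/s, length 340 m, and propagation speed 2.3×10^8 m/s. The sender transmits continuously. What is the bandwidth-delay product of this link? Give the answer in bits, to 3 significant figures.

1450 bits

Propagation delay = 340 / 2.3e+08 = 1.47826e-06 s.
BDP = R × t_prop = 980000000 × 1.47826e-06 = 1448.7 bits.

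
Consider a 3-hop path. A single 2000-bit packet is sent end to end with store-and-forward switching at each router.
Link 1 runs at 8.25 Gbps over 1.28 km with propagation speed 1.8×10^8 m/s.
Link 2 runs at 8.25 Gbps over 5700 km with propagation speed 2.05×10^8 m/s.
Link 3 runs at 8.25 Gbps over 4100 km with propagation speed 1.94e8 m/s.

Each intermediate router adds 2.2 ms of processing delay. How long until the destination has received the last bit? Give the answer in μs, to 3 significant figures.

53300 μs

Transmission delay per hop = L/R = 2000/8250000000 = 0.242424 μs; 3 hops → 0.727273 μs.
Propagation delays (d/s per hop): 7.11111, 27804.9, 21134 μs; sum = 48946 μs.
Processing at 2 router(s): 2 × 2.2 ms = 4400 μs.
End-to-end = 53300 μs.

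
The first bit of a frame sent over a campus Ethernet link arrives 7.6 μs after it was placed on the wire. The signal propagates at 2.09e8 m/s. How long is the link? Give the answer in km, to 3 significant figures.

d = s × t_prop = 209000000 × 7.6e-06 = 1.59 km.

1.59 km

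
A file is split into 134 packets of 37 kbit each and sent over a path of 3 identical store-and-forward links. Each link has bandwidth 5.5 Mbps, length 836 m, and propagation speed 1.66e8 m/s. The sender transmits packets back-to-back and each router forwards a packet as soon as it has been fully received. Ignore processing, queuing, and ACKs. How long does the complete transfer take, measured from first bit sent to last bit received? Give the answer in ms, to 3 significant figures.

Per-hop transmission t_tx = L/R = 37000/5500000 = 6.72727 ms.
Per-hop propagation t_prop = 836/166000000 = 0.00503614 ms.
Pipeline fill: first packet needs 3·t_tx to clear all hops; remaining 133 packets each add one t_tx.
Total = (3+134-1)·t_tx + 3·t_prop = 136·6.72727 + 3·0.00503614 = 915 ms.

915 ms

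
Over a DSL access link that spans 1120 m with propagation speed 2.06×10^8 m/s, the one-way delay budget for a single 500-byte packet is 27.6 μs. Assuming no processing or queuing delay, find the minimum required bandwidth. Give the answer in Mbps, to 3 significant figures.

180 Mbps

L = 4000 bits.
Propagation delay = 1120 / 206000000 = 5.43689 μs.
Transmission budget = 27.6 − 5.43689 = 22.1631 μs.
R ≥ L / t_tx = 4000 bits / 2.21631e-05 s = 180 Mbps.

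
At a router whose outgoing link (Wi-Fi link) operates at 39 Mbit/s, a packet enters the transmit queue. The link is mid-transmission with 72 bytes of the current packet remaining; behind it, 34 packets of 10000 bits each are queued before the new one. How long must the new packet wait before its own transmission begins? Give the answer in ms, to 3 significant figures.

8.73 ms

Each queued packet: L/R = 10000/39000000 = 0.25641 ms.
34 queued → 8.71795 ms.
Plus remaining 576 bits of current packet: 0.0147692 ms.
Queuing delay = 8.73 ms.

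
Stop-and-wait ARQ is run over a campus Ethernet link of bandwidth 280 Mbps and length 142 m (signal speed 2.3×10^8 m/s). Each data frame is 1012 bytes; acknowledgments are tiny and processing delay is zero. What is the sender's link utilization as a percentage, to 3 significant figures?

t_tx = L/R = 8096/280000000 = 2.89143e-05 s.
t_prop = 142/2.3e+08 = 6.17391e-07 s; RTT = 1.23478e-06 s.
Cycle = t_tx + RTT = 3.01491e-05 s.
Utilization = t_tx / cycle = 2.89143e-05/3.01491e-05 = 95.9 %.

95.9 %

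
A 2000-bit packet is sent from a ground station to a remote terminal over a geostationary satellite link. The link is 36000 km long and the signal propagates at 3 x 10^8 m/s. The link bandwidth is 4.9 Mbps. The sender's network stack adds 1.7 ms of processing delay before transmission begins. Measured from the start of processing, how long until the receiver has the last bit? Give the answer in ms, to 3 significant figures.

Transmission delay = L/R = 2000 / 4900000 = 0.408163 ms.
Propagation delay = d/s = 36000000 m / 300000000 m/s = 120 ms.
Plus processing delay 1.7 ms = 1.7 ms.
Total = 122 ms.

122 ms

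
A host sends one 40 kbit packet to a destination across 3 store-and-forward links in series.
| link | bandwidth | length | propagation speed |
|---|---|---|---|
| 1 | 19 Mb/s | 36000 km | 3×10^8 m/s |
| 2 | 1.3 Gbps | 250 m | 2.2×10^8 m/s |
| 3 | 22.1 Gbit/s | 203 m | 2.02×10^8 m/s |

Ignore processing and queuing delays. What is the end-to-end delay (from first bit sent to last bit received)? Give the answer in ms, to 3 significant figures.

L = 40000 bits.
Transmission delays (L/R per hop): 2.10526, 0.0307692, 0.00180995 ms; sum = 2.13784 ms.
Propagation delays (d/s per hop): 120, 0.00113636, 0.00100495 ms; sum = 120.002 ms.
End-to-end = 122 ms.

122 ms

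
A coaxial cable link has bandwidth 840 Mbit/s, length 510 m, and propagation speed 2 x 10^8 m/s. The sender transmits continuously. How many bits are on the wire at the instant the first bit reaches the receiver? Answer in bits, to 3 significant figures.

2140 bits

Propagation delay = 510 / 200000000 = 2.55e-06 s.
BDP = R × t_prop = 840000000 × 2.55e-06 = 2142 bits.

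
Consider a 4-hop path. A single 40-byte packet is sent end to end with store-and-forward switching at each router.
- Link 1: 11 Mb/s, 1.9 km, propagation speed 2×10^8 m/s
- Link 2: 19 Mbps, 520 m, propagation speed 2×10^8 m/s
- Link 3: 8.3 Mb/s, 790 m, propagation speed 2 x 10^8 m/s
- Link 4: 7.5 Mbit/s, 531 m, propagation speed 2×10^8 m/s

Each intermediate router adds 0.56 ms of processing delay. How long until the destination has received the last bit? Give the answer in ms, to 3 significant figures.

L = 40 × 8 = 320 bits.
Transmission delays (L/R per hop): 0.0290909, 0.0168421, 0.0385542, 0.0426667 ms; sum = 0.127154 ms.
Propagation delays (d/s per hop): 0.0095, 0.0026, 0.00395, 0.002655 ms; sum = 0.018705 ms.
Processing at 3 router(s): 3 × 0.56 ms = 1.68 ms.
End-to-end = 1.83 ms.

1.83 ms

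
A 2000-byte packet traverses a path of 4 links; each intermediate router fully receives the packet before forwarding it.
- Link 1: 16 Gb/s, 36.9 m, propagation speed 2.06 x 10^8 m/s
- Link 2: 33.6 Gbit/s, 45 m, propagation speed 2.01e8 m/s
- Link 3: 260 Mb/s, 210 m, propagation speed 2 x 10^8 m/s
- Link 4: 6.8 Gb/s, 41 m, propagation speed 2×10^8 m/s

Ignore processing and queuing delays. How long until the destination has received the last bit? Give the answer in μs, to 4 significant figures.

L = 2000 × 8 = 16000 bits.
Transmission delays (L/R per hop): 1, 0.47619, 61.5385, 2.35294 μs; sum = 65.3676 μs.
Propagation delays (d/s per hop): 0.179126, 0.223881, 1.05, 0.205 μs; sum = 1.65801 μs.
End-to-end = 67.03 μs.

67.03 μs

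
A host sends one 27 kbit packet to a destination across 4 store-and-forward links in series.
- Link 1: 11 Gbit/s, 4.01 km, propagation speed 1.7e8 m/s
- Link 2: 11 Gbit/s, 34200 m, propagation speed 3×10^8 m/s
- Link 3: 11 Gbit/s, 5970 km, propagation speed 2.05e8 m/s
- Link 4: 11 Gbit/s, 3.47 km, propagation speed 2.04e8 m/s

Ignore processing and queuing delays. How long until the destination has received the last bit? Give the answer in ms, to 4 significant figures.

L = 27000 bits.
Transmission delay per hop = L/R = 27000/11000000000 = 0.00245455 ms; 4 hops → 0.00981818 ms.
Propagation delays (d/s per hop): 0.0235882, 0.114, 29.122, 0.0170098 ms; sum = 29.2765 ms.
End-to-end = 29.29 ms.

29.29 ms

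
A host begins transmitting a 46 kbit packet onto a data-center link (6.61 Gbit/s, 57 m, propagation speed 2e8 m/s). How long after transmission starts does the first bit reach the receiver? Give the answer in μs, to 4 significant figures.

0.2850 μs

First bit experiences only propagation delay: d/s = 57/200000000 = 0.2850 μs.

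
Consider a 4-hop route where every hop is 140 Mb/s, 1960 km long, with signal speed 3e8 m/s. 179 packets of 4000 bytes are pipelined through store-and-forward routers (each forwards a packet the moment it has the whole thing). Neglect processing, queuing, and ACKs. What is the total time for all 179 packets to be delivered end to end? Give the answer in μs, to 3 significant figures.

Per-hop transmission t_tx = L/R = 32000/140000000 = 228.571 μs.
Per-hop propagation t_prop = 1960000/300000000 = 6533.33 μs.
Pipeline fill: first packet needs 4·t_tx to clear all hops; remaining 178 packets each add one t_tx.
Total = (4+179-1)·t_tx + 4·t_prop = 182·228.571 + 4·6533.33 = 67700 μs.

67700 μs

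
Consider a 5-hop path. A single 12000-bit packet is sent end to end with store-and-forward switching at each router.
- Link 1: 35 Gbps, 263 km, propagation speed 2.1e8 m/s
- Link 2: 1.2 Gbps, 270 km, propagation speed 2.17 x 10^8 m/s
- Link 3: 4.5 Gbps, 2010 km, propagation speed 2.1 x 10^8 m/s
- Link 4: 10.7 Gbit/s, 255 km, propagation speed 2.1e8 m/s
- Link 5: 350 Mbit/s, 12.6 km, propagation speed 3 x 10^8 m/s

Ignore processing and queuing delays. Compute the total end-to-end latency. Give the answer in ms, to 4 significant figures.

Transmission delays (L/R per hop): 0.000342857, 0.01, 0.00266667, 0.0011215, 0.0342857 ms; sum = 0.0484167 ms.
Propagation delays (d/s per hop): 1.25238, 1.24424, 9.57143, 1.21429, 0.042 ms; sum = 13.3243 ms.
End-to-end = 13.37 ms.

13.37 ms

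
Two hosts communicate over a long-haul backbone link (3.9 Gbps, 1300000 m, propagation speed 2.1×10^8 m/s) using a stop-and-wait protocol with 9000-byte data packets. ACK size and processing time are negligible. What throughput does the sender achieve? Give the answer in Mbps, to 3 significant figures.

t_tx = L/R = 72000/3900000000 = 1.84615e-05 s.
t_prop = 1300000/210000000 = 0.00619048 s; RTT = 0.012381 s.
Cycle = t_tx + RTT = 0.0123994 s.
Throughput = L / cycle = 72000 / 0.0123994 = 5.81 Mbps.

5.81 Mbps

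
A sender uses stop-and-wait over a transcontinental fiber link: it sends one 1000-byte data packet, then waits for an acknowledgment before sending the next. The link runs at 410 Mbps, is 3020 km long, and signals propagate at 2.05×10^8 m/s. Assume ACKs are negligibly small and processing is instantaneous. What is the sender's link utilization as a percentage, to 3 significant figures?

t_tx = L/R = 8000/410000000 = 1.95122e-05 s.
t_prop = 3020000/2.05e+08 = 0.0147317 s; RTT = 0.0294634 s.
Cycle = t_tx + RTT = 0.0294829 s.
Utilization = t_tx / cycle = 1.95122e-05/0.0294829 = 0.0662 %.

0.0662 %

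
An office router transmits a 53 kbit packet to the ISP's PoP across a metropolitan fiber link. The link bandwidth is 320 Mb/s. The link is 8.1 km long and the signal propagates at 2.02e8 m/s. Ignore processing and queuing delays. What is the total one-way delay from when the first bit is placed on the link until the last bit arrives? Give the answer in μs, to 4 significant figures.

205.7 μs

L = 53000 bits.
Transmission delay = L/R = 53000 / 320000000 = 165.625 μs.
Propagation delay = d/s = 8100 m / 202000000 m/s = 40.099 μs.
Total = 205.7 μs.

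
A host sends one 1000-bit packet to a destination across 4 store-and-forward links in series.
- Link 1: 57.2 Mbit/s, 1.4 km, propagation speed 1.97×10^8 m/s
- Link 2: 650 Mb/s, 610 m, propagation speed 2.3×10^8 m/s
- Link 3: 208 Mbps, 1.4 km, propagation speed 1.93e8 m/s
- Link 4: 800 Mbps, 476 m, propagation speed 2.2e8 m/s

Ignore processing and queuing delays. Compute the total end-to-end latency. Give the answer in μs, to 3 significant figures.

44.3 μs

Transmission delays (L/R per hop): 17.4825, 1.53846, 4.80769, 1.25 μs; sum = 25.0787 μs.
Propagation delays (d/s per hop): 7.1066, 2.65217, 7.25389, 2.16364 μs; sum = 19.1763 μs.
End-to-end = 44.3 μs.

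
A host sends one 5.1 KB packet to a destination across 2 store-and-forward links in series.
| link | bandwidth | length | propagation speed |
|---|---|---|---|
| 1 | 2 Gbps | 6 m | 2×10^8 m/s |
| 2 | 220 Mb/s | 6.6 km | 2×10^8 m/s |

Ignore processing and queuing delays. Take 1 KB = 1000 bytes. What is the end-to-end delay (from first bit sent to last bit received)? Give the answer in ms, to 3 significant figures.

L = 40800 bits.
Transmission delays (L/R per hop): 0.0204, 0.185455 ms; sum = 0.205855 ms.
Propagation delays (d/s per hop): 3e-05, 0.033 ms; sum = 0.03303 ms.
End-to-end = 0.239 ms.

0.239 ms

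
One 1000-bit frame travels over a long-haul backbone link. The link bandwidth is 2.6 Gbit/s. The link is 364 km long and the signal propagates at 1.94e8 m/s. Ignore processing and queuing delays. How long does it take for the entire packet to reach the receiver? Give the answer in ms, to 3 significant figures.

Transmission delay = L/R = 1000 / 2600000000 = 0.000384615 ms.
Propagation delay = d/s = 364000 m / 194000000 m/s = 1.87629 ms.
Total = 1.88 ms.

1.88 ms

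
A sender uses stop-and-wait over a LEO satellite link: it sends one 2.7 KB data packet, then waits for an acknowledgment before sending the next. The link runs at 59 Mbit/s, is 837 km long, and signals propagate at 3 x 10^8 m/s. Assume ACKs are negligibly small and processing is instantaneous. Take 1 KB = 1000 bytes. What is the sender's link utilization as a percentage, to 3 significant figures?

6.16 %

t_tx = L/R = 21600/59000000 = 0.000366102 s.
t_prop = 837000/300000000 = 0.00279 s; RTT = 0.00558 s.
Cycle = t_tx + RTT = 0.0059461 s.
Utilization = t_tx / cycle = 0.000366102/0.0059461 = 6.16 %.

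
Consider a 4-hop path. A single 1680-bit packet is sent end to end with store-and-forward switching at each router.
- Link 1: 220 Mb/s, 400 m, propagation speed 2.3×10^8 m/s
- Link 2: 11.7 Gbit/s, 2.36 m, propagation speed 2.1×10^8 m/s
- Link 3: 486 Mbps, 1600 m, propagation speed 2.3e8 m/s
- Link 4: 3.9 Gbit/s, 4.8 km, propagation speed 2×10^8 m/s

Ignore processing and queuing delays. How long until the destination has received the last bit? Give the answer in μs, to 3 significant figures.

44.4 μs

Transmission delays (L/R per hop): 7.63636, 0.14359, 3.45679, 0.430769 μs; sum = 11.6675 μs.
Propagation delays (d/s per hop): 1.73913, 0.0112381, 6.95652, 24 μs; sum = 32.7069 μs.
End-to-end = 44.4 μs.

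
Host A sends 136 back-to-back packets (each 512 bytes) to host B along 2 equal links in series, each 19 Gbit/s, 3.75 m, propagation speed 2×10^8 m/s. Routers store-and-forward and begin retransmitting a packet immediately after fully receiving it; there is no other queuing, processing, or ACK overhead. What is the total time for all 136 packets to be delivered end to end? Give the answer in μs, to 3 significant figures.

Per-hop transmission t_tx = L/R = 4096/19000000000 = 0.215579 μs.
Per-hop propagation t_prop = 3.75/200000000 = 0.01875 μs.
Pipeline fill: first packet needs 2·t_tx to clear all hops; remaining 135 packets each add one t_tx.
Total = (2+136-1)·t_tx + 2·t_prop = 137·0.215579 + 2·0.01875 = 29.6 μs.

29.6 μs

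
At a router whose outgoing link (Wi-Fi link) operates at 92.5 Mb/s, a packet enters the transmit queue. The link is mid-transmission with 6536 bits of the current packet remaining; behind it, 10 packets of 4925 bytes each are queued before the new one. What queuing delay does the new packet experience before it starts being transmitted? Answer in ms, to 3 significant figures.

4.33 ms

Each queued packet: L/R = 39400/92500000 = 0.425946 ms.
10 queued → 4.25946 ms.
Plus remaining 6536 bits of current packet: 0.0706595 ms.
Queuing delay = 4.33 ms.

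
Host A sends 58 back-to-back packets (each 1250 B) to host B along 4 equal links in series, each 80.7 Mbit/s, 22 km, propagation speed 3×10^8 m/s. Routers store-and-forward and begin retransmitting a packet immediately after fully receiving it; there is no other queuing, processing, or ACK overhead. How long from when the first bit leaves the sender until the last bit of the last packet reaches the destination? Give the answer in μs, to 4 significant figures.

7852 μs

Per-hop transmission t_tx = L/R = 10000/80700000 = 123.916 μs.
Per-hop propagation t_prop = 22000/300000000 = 73.3333 μs.
Pipeline fill: first packet needs 4·t_tx to clear all hops; remaining 57 packets each add one t_tx.
Total = (4+58-1)·t_tx + 4·t_prop = 61·123.916 + 4·73.3333 = 7852 μs.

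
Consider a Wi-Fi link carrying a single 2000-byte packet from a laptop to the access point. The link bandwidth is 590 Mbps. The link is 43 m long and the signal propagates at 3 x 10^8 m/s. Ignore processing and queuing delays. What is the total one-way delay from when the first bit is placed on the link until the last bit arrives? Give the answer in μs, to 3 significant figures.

27.3 μs

L = 2000 × 8 = 16000 bits.
Transmission delay = L/R = 16000 / 590000000 = 27.1186 μs.
Propagation delay = d/s = 43 m / 300000000 m/s = 0.143333 μs.
Total = 27.3 μs.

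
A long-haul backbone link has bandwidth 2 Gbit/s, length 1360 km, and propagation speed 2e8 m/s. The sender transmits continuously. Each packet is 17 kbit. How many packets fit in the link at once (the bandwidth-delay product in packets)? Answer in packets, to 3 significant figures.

Propagation delay = 1360000 / 200000000 = 0.0068 s.
BDP = R × t_prop = 2000000000 × 0.0068 = 13600000 bits.
In packets of 17000 bits: 800 packets.

800 packets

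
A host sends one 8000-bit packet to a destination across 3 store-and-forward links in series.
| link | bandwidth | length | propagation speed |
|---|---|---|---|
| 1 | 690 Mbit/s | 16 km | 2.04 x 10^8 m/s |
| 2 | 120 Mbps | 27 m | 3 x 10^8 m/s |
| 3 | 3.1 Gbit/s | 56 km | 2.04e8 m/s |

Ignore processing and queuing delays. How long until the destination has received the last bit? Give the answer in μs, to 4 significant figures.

Transmission delays (L/R per hop): 11.5942, 66.6667, 2.58065 μs; sum = 80.8415 μs.
Propagation delays (d/s per hop): 78.4314, 0.09, 274.51 μs; sum = 353.031 μs.
End-to-end = 433.9 μs.

433.9 μs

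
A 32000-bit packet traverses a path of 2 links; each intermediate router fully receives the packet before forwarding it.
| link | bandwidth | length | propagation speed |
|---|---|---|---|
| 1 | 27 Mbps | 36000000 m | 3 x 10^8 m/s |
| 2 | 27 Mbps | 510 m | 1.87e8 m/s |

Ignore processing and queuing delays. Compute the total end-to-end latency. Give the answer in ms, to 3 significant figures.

122 ms

Transmission delay per hop = L/R = 32000/27000000 = 1.18519 ms; 2 hops → 2.37037 ms.
Propagation delays (d/s per hop): 120, 0.00272727 ms; sum = 120.003 ms.
End-to-end = 122 ms.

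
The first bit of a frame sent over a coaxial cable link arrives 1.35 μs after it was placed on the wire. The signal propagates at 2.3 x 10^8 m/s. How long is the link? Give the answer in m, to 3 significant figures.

d = s × t_prop = 2.3e+08 × 1.35e-06 = 311 m.

311 m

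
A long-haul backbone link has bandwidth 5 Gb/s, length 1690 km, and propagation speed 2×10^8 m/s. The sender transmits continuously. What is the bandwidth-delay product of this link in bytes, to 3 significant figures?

Propagation delay = 1690000 / 200000000 = 0.00845 s.
BDP = R × t_prop = 5000000000 × 0.00845 = 42250000 bits.
In bytes: 42250000/8 = 5280000 bytes.

5280000 bytes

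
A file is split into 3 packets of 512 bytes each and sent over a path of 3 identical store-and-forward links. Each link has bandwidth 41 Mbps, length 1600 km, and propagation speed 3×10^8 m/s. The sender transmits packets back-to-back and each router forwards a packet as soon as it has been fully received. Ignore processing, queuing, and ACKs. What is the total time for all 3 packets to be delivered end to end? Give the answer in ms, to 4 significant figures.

16.50 ms

Per-hop transmission t_tx = L/R = 4096/41000000 = 0.0999024 ms.
Per-hop propagation t_prop = 1600000/300000000 = 5.33333 ms.
Pipeline fill: first packet needs 3·t_tx to clear all hops; remaining 2 packets each add one t_tx.
Total = (3+3-1)·t_tx + 3·t_prop = 5·0.0999024 + 3·5.33333 = 16.50 ms.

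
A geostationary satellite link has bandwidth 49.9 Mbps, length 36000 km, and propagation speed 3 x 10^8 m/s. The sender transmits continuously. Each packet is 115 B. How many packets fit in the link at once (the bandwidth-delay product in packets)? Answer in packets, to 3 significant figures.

6510 packets

Propagation delay = 36000000 / 300000000 = 0.12 s.
BDP = R × t_prop = 49900000 × 0.12 = 5988000 bits.
In packets of 920 bits: 6510 packets.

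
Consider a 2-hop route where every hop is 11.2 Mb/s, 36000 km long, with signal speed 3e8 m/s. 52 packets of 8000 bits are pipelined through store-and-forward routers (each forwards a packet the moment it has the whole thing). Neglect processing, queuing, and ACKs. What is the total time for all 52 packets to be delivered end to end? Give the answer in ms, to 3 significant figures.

278 ms

Per-hop transmission t_tx = L/R = 8000/11200000 = 0.714286 ms.
Per-hop propagation t_prop = 36000000/300000000 = 120 ms.
Pipeline fill: first packet needs 2·t_tx to clear all hops; remaining 51 packets each add one t_tx.
Total = (2+52-1)·t_tx + 2·t_prop = 53·0.714286 + 2·120 = 278 ms.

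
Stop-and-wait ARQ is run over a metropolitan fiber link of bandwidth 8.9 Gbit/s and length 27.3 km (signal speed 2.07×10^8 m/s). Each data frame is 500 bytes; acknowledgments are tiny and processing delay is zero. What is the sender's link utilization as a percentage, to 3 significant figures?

0.170 %

t_tx = L/R = 4000/8900000000 = 4.49438e-07 s.
t_prop = 27300/2.07e+08 = 0.000131884 s; RTT = 0.000263768 s.
Cycle = t_tx + RTT = 0.000264218 s.
Utilization = t_tx / cycle = 4.49438e-07/0.000264218 = 0.170 %.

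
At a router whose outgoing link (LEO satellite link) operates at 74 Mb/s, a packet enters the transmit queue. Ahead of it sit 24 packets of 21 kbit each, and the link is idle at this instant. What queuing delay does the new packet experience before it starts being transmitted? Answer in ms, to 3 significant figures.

6.81 ms

Each queued packet: L/R = 21000/74000000 = 0.283784 ms.
24 queued → 6.81081 ms.
Queuing delay = 6.81 ms.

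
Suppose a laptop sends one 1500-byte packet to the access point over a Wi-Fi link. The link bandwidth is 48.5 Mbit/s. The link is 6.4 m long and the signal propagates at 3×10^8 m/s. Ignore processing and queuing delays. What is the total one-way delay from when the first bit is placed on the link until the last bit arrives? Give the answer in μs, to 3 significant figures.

L = 1500 × 8 = 12000 bits.
Transmission delay = L/R = 12000 / 48500000 = 247.423 μs.
Propagation delay = d/s = 6.4 m / 300000000 m/s = 0.0213333 μs.
Total = 247 μs.

247 μs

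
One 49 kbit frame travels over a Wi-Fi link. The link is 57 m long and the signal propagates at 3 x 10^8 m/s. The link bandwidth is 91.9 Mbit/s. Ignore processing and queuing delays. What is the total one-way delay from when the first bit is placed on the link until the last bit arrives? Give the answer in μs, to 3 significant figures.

533 μs

L = 49000 bits.
Transmission delay = L/R = 49000 / 91900000 = 533.188 μs.
Propagation delay = d/s = 57 m / 300000000 m/s = 0.19 μs.
Total = 533 μs.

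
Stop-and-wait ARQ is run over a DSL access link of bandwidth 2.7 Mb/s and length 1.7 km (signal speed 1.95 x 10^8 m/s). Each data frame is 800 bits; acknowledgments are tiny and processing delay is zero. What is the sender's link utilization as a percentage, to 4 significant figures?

t_tx = L/R = 800/2700000 = 0.000296296 s.
t_prop = 1700/195000000 = 8.71795e-06 s; RTT = 1.74359e-05 s.
Cycle = t_tx + RTT = 0.000313732 s.
Utilization = t_tx / cycle = 0.000296296/0.000313732 = 94.44 %.

94.44 %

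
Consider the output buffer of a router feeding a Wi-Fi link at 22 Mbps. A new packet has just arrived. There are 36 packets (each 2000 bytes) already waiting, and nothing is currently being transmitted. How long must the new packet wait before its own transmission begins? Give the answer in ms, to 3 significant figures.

Each queued packet: L/R = 16000/22000000 = 0.727273 ms.
36 queued → 26.1818 ms.
Queuing delay = 26.2 ms.

26.2 ms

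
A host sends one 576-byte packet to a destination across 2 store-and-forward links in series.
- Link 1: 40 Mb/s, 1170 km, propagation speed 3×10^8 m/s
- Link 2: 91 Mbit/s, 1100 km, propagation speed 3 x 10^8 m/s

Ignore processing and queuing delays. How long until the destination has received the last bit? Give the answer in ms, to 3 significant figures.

L = 576 × 8 = 4608 bits.
Transmission delays (L/R per hop): 0.1152, 0.0506374 ms; sum = 0.165837 ms.
Propagation delays (d/s per hop): 3.9, 3.66667 ms; sum = 7.56667 ms.
End-to-end = 7.73 ms.

7.73 ms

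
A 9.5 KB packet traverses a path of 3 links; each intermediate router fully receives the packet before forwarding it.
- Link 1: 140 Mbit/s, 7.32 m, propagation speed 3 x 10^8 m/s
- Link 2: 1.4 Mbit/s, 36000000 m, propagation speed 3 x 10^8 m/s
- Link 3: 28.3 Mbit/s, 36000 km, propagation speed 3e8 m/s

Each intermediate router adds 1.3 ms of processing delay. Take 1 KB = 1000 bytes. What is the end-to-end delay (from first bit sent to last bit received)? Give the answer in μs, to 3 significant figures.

300000 μs

L = 76000 bits.
Transmission delays (L/R per hop): 542.857, 54285.7, 2685.51 μs; sum = 57514.1 μs.
Propagation delays (d/s per hop): 0.0244, 120000, 120000 μs; sum = 240000 μs.
Processing at 2 router(s): 2 × 1.3 ms = 2600 μs.
End-to-end = 300000 μs.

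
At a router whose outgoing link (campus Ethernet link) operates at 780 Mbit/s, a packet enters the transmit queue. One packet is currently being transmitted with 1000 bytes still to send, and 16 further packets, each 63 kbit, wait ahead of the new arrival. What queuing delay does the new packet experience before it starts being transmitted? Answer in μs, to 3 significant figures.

1300 μs

Each queued packet: L/R = 63000/780000000 = 80.7692 μs.
16 queued → 1292.31 μs.
Plus remaining 8000 bits of current packet: 10.2564 μs.
Queuing delay = 1300 μs.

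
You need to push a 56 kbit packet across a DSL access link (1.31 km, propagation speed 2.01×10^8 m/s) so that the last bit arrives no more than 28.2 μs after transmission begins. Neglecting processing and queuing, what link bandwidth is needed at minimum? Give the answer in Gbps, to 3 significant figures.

Propagation delay = 1310 / 2.01e+08 = 6.51741 μs.
Transmission budget = 28.2 − 6.51741 = 21.6826 μs.
R ≥ L / t_tx = 56000 bits / 2.16826e-05 s = 2.58 Gbps.

2.58 Gbps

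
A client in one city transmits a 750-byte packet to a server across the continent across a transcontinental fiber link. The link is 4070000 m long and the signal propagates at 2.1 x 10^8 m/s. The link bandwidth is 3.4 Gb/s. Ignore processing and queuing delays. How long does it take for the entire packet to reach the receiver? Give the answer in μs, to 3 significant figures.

L = 750 × 8 = 6000 bits.
Transmission delay = L/R = 6000 / 3400000000 = 1.76471 μs.
Propagation delay = d/s = 4070000 m / 210000000 m/s = 19381 μs.
Total = 19400 μs.

19400 μs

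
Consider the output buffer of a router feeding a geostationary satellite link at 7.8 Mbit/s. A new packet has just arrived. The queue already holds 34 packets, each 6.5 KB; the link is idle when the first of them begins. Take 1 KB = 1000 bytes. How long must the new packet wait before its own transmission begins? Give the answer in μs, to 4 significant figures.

Each queued packet: L/R = 52000/7800000 = 6666.67 μs.
34 queued → 226667 μs.
Queuing delay = 226700 μs.

226700 μs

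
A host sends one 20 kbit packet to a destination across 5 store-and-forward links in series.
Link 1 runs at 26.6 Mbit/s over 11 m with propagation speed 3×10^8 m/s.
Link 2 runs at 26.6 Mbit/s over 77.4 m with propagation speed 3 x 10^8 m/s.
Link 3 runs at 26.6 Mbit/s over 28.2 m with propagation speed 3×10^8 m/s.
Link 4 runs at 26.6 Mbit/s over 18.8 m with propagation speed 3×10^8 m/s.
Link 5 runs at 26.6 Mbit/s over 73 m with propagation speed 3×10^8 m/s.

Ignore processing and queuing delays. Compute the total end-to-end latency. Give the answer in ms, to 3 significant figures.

3.76 ms

L = 20000 bits.
Transmission delay per hop = L/R = 20000/26600000 = 0.75188 ms; 5 hops → 3.7594 ms.
Propagation delays (d/s per hop): 3.66667e-05, 0.000258, 9.4e-05, 6.26667e-05, 0.000243333 ms; sum = 0.000694667 ms.
End-to-end = 3.76 ms.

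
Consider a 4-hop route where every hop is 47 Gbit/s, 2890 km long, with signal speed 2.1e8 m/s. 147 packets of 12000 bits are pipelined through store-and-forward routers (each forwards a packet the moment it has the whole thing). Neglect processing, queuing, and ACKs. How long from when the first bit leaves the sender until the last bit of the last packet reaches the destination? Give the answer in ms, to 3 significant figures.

Per-hop transmission t_tx = L/R = 12000/47000000000 = 0.000255319 ms.
Per-hop propagation t_prop = 2890000/210000000 = 13.7619 ms.
Pipeline fill: first packet needs 4·t_tx to clear all hops; remaining 146 packets each add one t_tx.
Total = (4+147-1)·t_tx + 4·t_prop = 150·0.000255319 + 4·13.7619 = 55.1 ms.

55.1 ms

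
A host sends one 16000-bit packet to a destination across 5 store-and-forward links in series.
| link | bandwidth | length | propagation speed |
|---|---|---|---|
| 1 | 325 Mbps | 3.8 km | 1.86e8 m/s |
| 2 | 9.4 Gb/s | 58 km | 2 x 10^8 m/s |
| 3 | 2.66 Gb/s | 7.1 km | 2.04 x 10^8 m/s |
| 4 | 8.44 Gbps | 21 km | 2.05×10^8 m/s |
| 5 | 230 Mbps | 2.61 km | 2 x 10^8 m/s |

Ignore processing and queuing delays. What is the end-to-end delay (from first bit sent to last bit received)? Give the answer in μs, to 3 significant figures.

Transmission delays (L/R per hop): 49.2308, 1.70213, 6.01504, 1.89573, 69.5652 μs; sum = 128.409 μs.
Propagation delays (d/s per hop): 20.4301, 290, 34.8039, 102.439, 13.05 μs; sum = 460.723 μs.
End-to-end = 589 μs.

589 μs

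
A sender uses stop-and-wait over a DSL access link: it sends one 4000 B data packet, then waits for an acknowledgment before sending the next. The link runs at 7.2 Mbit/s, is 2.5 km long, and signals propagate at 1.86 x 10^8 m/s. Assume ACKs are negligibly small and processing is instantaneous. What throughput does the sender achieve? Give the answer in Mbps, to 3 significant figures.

t_tx = L/R = 32000/7200000 = 0.00444444 s.
t_prop = 2500/186000000 = 1.34409e-05 s; RTT = 2.68817e-05 s.
Cycle = t_tx + RTT = 0.00447133 s.
Throughput = L / cycle = 32000 / 0.00447133 = 7.16 Mbps.

7.16 Mbps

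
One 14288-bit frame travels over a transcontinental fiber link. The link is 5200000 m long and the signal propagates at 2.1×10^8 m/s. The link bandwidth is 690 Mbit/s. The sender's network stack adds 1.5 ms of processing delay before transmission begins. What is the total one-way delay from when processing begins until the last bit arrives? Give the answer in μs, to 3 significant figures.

26300 μs

Transmission delay = L/R = 14288 / 690000000 = 20.7072 μs.
Propagation delay = d/s = 5200000 m / 210000000 m/s = 24761.9 μs.
Plus processing delay 1.5 ms = 1500 μs.
Total = 26300 μs.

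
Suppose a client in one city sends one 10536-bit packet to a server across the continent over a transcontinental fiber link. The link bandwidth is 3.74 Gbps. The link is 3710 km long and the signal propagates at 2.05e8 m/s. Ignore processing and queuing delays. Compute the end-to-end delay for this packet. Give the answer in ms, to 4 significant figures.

Transmission delay = L/R = 10536 / 3740000000 = 0.00281711 ms.
Propagation delay = d/s = 3710000 m / 2.05e+08 m/s = 18.0976 ms.
Total = 18.10 ms.

18.10 ms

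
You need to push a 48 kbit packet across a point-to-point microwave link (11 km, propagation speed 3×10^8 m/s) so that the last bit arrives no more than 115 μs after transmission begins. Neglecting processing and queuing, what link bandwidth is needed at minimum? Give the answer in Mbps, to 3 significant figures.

613 Mbps

Propagation delay = 11000 / 300000000 = 36.6667 μs.
Transmission budget = 115 − 36.6667 = 78.3333 μs.
R ≥ L / t_tx = 48000 bits / 7.83333e-05 s = 613 Mbps.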